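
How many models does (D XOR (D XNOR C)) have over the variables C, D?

Satisfying assignments: (0,0), (0,1)
Count: 2 out of 4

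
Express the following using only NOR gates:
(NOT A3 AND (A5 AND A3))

(((A3 NOR A3) NOR (A3 NOR A3)) NOR (((A5 NOR A5) NOR (A3 NOR A3)) NOR ((A5 NOR A5) NOR (A3 NOR A3))))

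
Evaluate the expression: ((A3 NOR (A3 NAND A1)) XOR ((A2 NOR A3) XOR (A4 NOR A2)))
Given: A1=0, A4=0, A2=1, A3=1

Substituting: ((1 NOR (1 NAND 0)) XOR ((1 NOR 1) XOR (0 NOR 1)))
= 0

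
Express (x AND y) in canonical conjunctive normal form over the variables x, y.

(x OR y) AND (x OR NOT y) AND (NOT x OR y)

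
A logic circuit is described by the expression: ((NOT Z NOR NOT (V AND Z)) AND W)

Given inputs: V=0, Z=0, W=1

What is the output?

Substituting: ((NOT 0 NOR NOT (0 AND 0)) AND 1)
= 0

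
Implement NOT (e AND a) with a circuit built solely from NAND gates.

(((e NAND a) NAND (e NAND a)) NAND ((e NAND a) NAND (e NAND a)))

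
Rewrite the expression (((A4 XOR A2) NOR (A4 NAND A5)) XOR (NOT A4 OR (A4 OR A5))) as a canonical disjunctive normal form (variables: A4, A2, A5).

(NOT A4 AND NOT A2 AND NOT A5) OR (NOT A4 AND NOT A2 AND A5) OR (NOT A4 AND A2 AND NOT A5) OR (NOT A4 AND A2 AND A5) OR (A4 AND NOT A2 AND NOT A5) OR (A4 AND NOT A2 AND A5) OR (A4 AND A2 AND NOT A5)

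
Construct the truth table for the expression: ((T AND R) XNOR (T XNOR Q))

Q | T | R | Output
------------------
0 | 0 | 0 | 0
0 | 0 | 1 | 0
0 | 1 | 0 | 1
0 | 1 | 1 | 0
1 | 0 | 0 | 1
1 | 0 | 1 | 1
1 | 1 | 0 | 0
1 | 1 | 1 | 1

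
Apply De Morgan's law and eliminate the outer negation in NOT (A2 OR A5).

NOT A2 AND NOT A5
De Morgan's: NOT(OR of terms) = AND of negations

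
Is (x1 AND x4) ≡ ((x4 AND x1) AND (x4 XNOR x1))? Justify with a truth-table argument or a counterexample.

Yes, they are equivalent — the two output columns agree on all 4 assignments:
x1 | x4 | Expression 1 | Expression 2
-------------------------------------
0 | 0 | 0 | 0
0 | 1 | 0 | 0
1 | 0 | 0 | 0
1 | 1 | 1 | 1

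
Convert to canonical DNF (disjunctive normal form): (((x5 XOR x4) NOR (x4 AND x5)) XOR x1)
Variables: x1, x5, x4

(NOT x1 AND NOT x5 AND NOT x4) OR (x1 AND NOT x5 AND x4) OR (x1 AND x5 AND NOT x4) OR (x1 AND x5 AND x4)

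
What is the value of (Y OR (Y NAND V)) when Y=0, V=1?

Substituting: (0 OR (0 NAND 1))
= 1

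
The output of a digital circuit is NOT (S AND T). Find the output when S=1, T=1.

Substituting: NOT (1 AND 1)
= 0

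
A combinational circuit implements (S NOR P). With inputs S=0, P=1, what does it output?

Substituting: (0 NOR 1)
= 0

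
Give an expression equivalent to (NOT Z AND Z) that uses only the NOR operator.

(((Z NOR Z) NOR (Z NOR Z)) NOR (Z NOR Z))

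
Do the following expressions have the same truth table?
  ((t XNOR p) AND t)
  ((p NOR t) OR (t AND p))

No. Counterexample: with t=0, p=0, Expression 1 = 0 but Expression 2 = 1.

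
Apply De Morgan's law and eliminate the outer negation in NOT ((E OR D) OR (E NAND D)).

NOT (E OR D) AND NOT (E NAND D)
De Morgan's: NOT(OR of terms) = AND of negations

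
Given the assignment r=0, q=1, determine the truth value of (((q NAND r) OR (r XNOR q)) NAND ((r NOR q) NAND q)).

Substituting: (((1 NAND 0) OR (0 XNOR 1)) NAND ((0 NOR 1) NAND 1))
= 0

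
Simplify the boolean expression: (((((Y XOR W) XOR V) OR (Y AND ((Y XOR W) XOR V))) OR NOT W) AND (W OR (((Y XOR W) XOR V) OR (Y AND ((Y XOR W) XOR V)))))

By distribution ((E OR v) AND (E OR NOT v) = E) then absorption (E OR (E AND v) = E):
= ((Y XOR W) XOR V)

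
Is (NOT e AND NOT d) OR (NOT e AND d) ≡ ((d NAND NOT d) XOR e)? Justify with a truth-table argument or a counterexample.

Yes, they are equivalent — the two output columns agree on all 4 assignments:
e | d | Expression 1 | Expression 2
-----------------------------------
0 | 0 | 1 | 1
0 | 1 | 1 | 1
1 | 0 | 0 | 0
1 | 1 | 0 | 0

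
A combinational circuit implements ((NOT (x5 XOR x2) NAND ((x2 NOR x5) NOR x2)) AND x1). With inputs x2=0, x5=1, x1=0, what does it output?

Substituting: ((NOT (1 XOR 0) NAND ((0 NOR 1) NOR 0)) AND 0)
= 0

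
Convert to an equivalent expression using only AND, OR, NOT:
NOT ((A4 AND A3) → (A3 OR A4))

(A4 AND A3) AND NOT (A3 OR A4)
(Negated implication: NOT(A → B) = A AND NOT B)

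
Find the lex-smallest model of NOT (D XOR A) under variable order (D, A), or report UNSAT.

D=0, A=0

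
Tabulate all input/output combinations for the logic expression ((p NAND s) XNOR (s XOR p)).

p | s | Output
--------------
0 | 0 | 0
0 | 1 | 1
1 | 0 | 1
1 | 1 | 1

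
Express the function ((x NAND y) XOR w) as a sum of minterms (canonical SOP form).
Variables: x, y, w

Σm(0, 2, 4, 7) = (NOT x AND NOT y AND NOT w) OR (NOT x AND y AND NOT w) OR (x AND NOT y AND NOT w) OR (x AND y AND w)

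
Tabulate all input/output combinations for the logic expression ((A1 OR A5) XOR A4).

A4 | A1 | A5 | Output
---------------------
0 | 0 | 0 | 0
0 | 0 | 1 | 1
0 | 1 | 0 | 1
0 | 1 | 1 | 1
1 | 0 | 0 | 1
1 | 0 | 1 | 0
1 | 1 | 0 | 0
1 | 1 | 1 | 0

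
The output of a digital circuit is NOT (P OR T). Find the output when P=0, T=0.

Substituting: NOT (0 OR 0)
= 1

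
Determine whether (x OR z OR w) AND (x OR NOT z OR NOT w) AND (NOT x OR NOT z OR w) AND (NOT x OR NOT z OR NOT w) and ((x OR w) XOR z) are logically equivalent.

Yes, they are equivalent — the two output columns agree on all 8 assignments:
x | z | w | Expression 1 | Expression 2
---------------------------------------
0 | 0 | 0 | 0 | 0
0 | 0 | 1 | 1 | 1
0 | 1 | 0 | 1 | 1
0 | 1 | 1 | 0 | 0
1 | 0 | 0 | 1 | 1
1 | 0 | 1 | 1 | 1
1 | 1 | 0 | 0 | 0
1 | 1 | 1 | 0 | 0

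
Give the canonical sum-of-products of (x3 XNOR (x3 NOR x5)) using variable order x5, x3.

Σm(2) = (x5 AND NOT x3)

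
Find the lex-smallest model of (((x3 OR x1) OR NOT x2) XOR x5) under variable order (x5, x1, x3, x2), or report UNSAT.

x5=0, x1=0, x3=0, x2=0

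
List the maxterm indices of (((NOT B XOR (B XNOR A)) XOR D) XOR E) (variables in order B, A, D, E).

ΠM(0, 3, 5, 6, 8, 11, 13, 14) = (B OR A OR D OR E) AND (B OR A OR NOT D OR NOT E) AND (B OR NOT A OR D OR NOT E) AND (B OR NOT A OR NOT D OR E) AND (NOT B OR A OR D OR E) AND (NOT B OR A OR NOT D OR NOT E) AND (NOT B OR NOT A OR D OR NOT E) AND (NOT B OR NOT A OR NOT D OR E)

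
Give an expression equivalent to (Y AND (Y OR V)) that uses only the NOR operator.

((Y NOR Y) NOR (((Y NOR V) NOR (Y NOR V)) NOR ((Y NOR V) NOR (Y NOR V))))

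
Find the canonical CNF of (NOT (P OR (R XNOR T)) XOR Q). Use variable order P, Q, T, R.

(P OR Q OR T OR R) AND (P OR Q OR NOT T OR NOT R) AND (P OR NOT Q OR T OR NOT R) AND (P OR NOT Q OR NOT T OR R) AND (NOT P OR Q OR T OR R) AND (NOT P OR Q OR T OR NOT R) AND (NOT P OR Q OR NOT T OR R) AND (NOT P OR Q OR NOT T OR NOT R)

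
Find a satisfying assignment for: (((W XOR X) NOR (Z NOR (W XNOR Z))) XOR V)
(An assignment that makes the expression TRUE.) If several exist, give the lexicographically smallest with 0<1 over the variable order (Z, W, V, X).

Z=0, W=0, V=0, X=0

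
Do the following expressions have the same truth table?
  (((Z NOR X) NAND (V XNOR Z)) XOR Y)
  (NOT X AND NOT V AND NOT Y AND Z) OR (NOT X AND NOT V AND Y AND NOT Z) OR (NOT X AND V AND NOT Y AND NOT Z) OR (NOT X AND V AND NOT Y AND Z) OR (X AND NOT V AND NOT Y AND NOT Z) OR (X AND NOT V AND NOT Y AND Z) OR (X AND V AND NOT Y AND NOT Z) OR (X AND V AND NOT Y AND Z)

Yes, they are equivalent — the two output columns agree on all 16 assignments:
X | V | Y | Z | Expression 1 | Expression 2
-------------------------------------------
0 | 0 | 0 | 0 | 0 | 0
0 | 0 | 0 | 1 | 1 | 1
0 | 0 | 1 | 0 | 1 | 1
0 | 0 | 1 | 1 | 0 | 0
0 | 1 | 0 | 0 | 1 | 1
0 | 1 | 0 | 1 | 1 | 1
0 | 1 | 1 | 0 | 0 | 0
0 | 1 | 1 | 1 | 0 | 0
1 | 0 | 0 | 0 | 1 | 1
1 | 0 | 0 | 1 | 1 | 1
1 | 0 | 1 | 0 | 0 | 0
1 | 0 | 1 | 1 | 0 | 0
1 | 1 | 0 | 0 | 1 | 1
1 | 1 | 0 | 1 | 1 | 1
1 | 1 | 1 | 0 | 0 | 0
1 | 1 | 1 | 1 | 0 | 0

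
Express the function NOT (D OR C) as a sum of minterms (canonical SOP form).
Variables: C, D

Σm(0) = (NOT C AND NOT D)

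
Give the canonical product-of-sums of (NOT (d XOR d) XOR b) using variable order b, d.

ΠM(2, 3) = (NOT b OR d) AND (NOT b OR NOT d)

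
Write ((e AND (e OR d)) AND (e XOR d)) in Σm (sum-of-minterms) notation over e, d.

Σm(2) = (e AND NOT d)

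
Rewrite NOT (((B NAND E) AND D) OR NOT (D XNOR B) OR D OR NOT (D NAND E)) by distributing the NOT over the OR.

NOT ((B NAND E) AND D) AND (D XNOR B) AND NOT D AND (D NAND E)
De Morgan's: NOT(OR of terms) = AND of negations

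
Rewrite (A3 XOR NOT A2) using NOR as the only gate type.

((((A3 NOR (A2 NOR A2)) NOR (A3 NOR (A2 NOR A2))) NOR ((A3 NOR (A2 NOR A2)) NOR (A3 NOR (A2 NOR A2)))) NOR ((((A3 NOR A3) NOR ((A2 NOR A2) NOR (A2 NOR A2))) NOR ((A3 NOR A3) NOR ((A2 NOR A2) NOR (A2 NOR A2)))) NOR (((A3 NOR A3) NOR ((A2 NOR A2) NOR (A2 NOR A2))) NOR ((A3 NOR A3) NOR ((A2 NOR A2) NOR (A2 NOR A2))))))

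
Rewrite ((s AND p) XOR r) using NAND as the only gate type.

((((s NAND p) NAND (s NAND p)) NAND (((s NAND p) NAND (s NAND p)) NAND r)) NAND (r NAND (((s NAND p) NAND (s NAND p)) NAND r)))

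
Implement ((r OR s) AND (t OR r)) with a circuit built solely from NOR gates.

((((r NOR s) NOR (r NOR s)) NOR ((r NOR s) NOR (r NOR s))) NOR (((t NOR r) NOR (t NOR r)) NOR ((t NOR r) NOR (t NOR r))))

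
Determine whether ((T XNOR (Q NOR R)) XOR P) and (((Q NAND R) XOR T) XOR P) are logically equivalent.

No. Counterexample: with T=0, R=0, P=0, Q=0, Expression 1 = 0 but Expression 2 = 1.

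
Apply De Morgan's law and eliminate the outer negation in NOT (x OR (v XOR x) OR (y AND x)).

NOT x AND NOT (v XOR x) AND NOT (y AND x)
De Morgan's: NOT(OR of terms) = AND of negations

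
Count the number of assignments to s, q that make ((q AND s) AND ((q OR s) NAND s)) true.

No assignment satisfies the expression.
Count: 0 out of 4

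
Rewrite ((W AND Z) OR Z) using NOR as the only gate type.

((((W NOR W) NOR (Z NOR Z)) NOR Z) NOR (((W NOR W) NOR (Z NOR Z)) NOR Z))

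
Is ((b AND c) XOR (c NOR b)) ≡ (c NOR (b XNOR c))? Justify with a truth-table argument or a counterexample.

No. Counterexample: with c=0, b=0, Expression 1 = 1 but Expression 2 = 0.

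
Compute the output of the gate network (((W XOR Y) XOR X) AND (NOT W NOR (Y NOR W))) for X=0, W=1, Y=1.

Substituting: (((1 XOR 1) XOR 0) AND (NOT 1 NOR (1 NOR 1)))
= 0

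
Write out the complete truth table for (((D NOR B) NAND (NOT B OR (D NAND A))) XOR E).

D | A | B | E | Output
----------------------
0 | 0 | 0 | 0 | 0
0 | 0 | 0 | 1 | 1
0 | 0 | 1 | 0 | 1
0 | 0 | 1 | 1 | 0
0 | 1 | 0 | 0 | 0
0 | 1 | 0 | 1 | 1
0 | 1 | 1 | 0 | 1
0 | 1 | 1 | 1 | 0
1 | 0 | 0 | 0 | 1
1 | 0 | 0 | 1 | 0
1 | 0 | 1 | 0 | 1
1 | 0 | 1 | 1 | 0
1 | 1 | 0 | 0 | 1
1 | 1 | 0 | 1 | 0
1 | 1 | 1 | 0 | 1
1 | 1 | 1 | 1 | 0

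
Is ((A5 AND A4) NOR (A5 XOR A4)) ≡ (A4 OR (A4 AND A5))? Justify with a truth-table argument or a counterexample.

No. Counterexample: with A5=0, A4=0, Expression 1 = 1 but Expression 2 = 0.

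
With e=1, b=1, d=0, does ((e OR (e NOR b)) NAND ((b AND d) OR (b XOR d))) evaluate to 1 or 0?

Substituting: ((1 OR (1 NOR 1)) NAND ((1 AND 0) OR (1 XOR 0)))
= 0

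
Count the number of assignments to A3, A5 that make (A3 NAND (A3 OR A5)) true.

Satisfying assignments: (0,0), (0,1)
Count: 2 out of 4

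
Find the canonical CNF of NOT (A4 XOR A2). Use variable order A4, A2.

(A4 OR NOT A2) AND (NOT A4 OR A2)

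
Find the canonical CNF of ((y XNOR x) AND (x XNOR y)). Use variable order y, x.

(y OR NOT x) AND (NOT y OR x)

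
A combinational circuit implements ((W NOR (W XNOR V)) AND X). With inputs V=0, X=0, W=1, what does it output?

Substituting: ((1 NOR (1 XNOR 0)) AND 0)
= 0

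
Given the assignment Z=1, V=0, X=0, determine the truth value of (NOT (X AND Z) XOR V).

Substituting: (NOT (0 AND 1) XOR 0)
= 1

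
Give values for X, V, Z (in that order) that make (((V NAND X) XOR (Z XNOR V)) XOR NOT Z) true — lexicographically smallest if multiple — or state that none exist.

X=0, V=0, Z=0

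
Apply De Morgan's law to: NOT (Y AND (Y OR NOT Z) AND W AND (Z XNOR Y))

NOT Y OR NOT (Y OR NOT Z) OR NOT W OR NOT (Z XNOR Y)
De Morgan's: NOT(AND of terms) = OR of negations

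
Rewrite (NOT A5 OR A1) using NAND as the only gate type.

(((A5 NAND A5) NAND (A5 NAND A5)) NAND (A1 NAND A1))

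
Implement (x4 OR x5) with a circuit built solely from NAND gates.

((x4 NAND x4) NAND (x5 NAND x5))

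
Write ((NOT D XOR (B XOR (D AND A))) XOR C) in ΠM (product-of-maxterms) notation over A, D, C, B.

ΠM(1, 2, 4, 7, 9, 10, 13, 14) = (A OR D OR C OR NOT B) AND (A OR D OR NOT C OR B) AND (A OR NOT D OR C OR B) AND (A OR NOT D OR NOT C OR NOT B) AND (NOT A OR D OR C OR NOT B) AND (NOT A OR D OR NOT C OR B) AND (NOT A OR NOT D OR C OR NOT B) AND (NOT A OR NOT D OR NOT C OR B)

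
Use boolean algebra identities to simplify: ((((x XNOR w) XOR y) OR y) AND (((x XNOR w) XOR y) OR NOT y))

By distribution ((E OR v) AND (E OR NOT v) = E):
= ((x XNOR w) XOR y)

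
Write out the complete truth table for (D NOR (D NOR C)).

D | C | Output
--------------
0 | 0 | 0
0 | 1 | 1
1 | 0 | 0
1 | 1 | 0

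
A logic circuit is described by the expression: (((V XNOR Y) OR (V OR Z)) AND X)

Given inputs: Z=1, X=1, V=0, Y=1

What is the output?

Substituting: (((0 XNOR 1) OR (0 OR 1)) AND 1)
= 1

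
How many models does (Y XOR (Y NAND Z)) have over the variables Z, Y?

Satisfying assignments: (0,0), (1,0), (1,1)
Count: 3 out of 4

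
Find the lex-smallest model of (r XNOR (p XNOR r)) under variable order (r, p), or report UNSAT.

r=0, p=1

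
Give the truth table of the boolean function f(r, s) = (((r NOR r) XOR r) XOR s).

r | s | Output
--------------
0 | 0 | 1
0 | 1 | 0
1 | 0 | 1
1 | 1 | 0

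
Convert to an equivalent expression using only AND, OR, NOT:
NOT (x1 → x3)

x1 AND NOT x3
(Negated implication: NOT(A → B) = A AND NOT B)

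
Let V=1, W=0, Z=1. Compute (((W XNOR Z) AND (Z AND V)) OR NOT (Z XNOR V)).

Substituting: (((0 XNOR 1) AND (1 AND 1)) OR NOT (1 XNOR 1))
= 0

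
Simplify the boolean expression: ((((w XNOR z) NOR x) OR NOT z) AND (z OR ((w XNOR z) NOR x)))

By distribution ((E OR v) AND (E OR NOT v) = E):
= ((w XNOR z) NOR x)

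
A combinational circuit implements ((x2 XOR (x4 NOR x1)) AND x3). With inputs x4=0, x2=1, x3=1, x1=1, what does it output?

Substituting: ((1 XOR (0 NOR 1)) AND 1)
= 1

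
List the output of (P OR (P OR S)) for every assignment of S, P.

S | P | Output
--------------
0 | 0 | 0
0 | 1 | 1
1 | 0 | 1
1 | 1 | 1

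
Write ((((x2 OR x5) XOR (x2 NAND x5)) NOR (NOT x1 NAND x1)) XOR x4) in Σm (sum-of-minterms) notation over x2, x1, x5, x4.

Σm(1, 3, 5, 7, 9, 11, 13, 15) = (NOT x2 AND NOT x1 AND NOT x5 AND x4) OR (NOT x2 AND NOT x1 AND x5 AND x4) OR (NOT x2 AND x1 AND NOT x5 AND x4) OR (NOT x2 AND x1 AND x5 AND x4) OR (x2 AND NOT x1 AND NOT x5 AND x4) OR (x2 AND NOT x1 AND x5 AND x4) OR (x2 AND x1 AND NOT x5 AND x4) OR (x2 AND x1 AND x5 AND x4)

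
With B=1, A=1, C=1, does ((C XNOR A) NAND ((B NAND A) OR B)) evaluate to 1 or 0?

Substituting: ((1 XNOR 1) NAND ((1 NAND 1) OR 1))
= 0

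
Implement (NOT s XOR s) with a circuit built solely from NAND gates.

(((s NAND s) NAND ((s NAND s) NAND s)) NAND (s NAND ((s NAND s) NAND s)))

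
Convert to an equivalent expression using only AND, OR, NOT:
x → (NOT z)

NOT x OR (NOT z)
(Implication elimination: A → B = NOT A OR B)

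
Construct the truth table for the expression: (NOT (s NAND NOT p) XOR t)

s | t | p | Output
------------------
0 | 0 | 0 | 0
0 | 0 | 1 | 0
0 | 1 | 0 | 1
0 | 1 | 1 | 1
1 | 0 | 0 | 1
1 | 0 | 1 | 0
1 | 1 | 0 | 0
1 | 1 | 1 | 1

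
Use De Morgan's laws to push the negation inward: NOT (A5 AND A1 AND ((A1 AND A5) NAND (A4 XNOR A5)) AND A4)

NOT A5 OR NOT A1 OR NOT ((A1 AND A5) NAND (A4 XNOR A5)) OR NOT A4
De Morgan's: NOT(AND of terms) = OR of negations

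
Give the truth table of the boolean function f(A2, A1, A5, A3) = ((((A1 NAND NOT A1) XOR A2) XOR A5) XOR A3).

A2 | A1 | A5 | A3 | Output
--------------------------
0 | 0 | 0 | 0 | 1
0 | 0 | 0 | 1 | 0
0 | 0 | 1 | 0 | 0
0 | 0 | 1 | 1 | 1
0 | 1 | 0 | 0 | 1
0 | 1 | 0 | 1 | 0
0 | 1 | 1 | 0 | 0
0 | 1 | 1 | 1 | 1
1 | 0 | 0 | 0 | 0
1 | 0 | 0 | 1 | 1
1 | 0 | 1 | 0 | 1
1 | 0 | 1 | 1 | 0
1 | 1 | 0 | 0 | 0
1 | 1 | 0 | 1 | 1
1 | 1 | 1 | 0 | 1
1 | 1 | 1 | 1 | 0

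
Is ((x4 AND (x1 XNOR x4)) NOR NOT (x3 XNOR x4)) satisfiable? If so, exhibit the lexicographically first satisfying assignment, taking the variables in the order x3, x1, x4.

x3=0, x1=0, x4=0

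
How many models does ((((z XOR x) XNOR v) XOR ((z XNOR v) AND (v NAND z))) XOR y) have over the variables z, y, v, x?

Satisfying assignments: (0,0,0,1), (0,0,1,1), (0,1,0,0), (0,1,1,0), (1,0,0,1), (1,0,1,0), (1,1,0,0), (1,1,1,1)
Count: 8 out of 16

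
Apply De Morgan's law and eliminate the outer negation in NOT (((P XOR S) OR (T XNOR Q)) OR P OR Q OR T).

NOT ((P XOR S) OR (T XNOR Q)) AND NOT P AND NOT Q AND NOT T
De Morgan's: NOT(OR of terms) = AND of negations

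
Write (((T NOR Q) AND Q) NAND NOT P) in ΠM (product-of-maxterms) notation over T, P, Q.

ΠM() = TRUE (no maxterms)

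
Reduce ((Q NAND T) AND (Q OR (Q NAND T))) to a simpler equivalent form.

By absorption (E AND (E OR v) = E):
= (Q NAND T)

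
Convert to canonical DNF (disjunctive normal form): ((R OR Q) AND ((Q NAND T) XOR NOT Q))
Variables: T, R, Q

(NOT T AND NOT R AND Q) OR (NOT T AND R AND Q)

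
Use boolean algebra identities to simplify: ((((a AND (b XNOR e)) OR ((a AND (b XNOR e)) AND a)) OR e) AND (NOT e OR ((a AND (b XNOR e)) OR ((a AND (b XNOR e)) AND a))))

By distribution ((E OR v) AND (E OR NOT v) = E) then absorption (E OR (E AND v) = E):
= (a AND (b XNOR e))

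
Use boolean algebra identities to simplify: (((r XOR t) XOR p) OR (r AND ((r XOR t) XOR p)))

By absorption (E OR (E AND v) = E):
= ((r XOR t) XOR p)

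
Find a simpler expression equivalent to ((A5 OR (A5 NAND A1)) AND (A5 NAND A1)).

By absorption (E AND (E OR v) = E):
= (A5 NAND A1)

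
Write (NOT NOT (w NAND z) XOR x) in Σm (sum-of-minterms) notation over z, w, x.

Σm(0, 2, 4, 7) = (NOT z AND NOT w AND NOT x) OR (NOT z AND w AND NOT x) OR (z AND NOT w AND NOT x) OR (z AND w AND x)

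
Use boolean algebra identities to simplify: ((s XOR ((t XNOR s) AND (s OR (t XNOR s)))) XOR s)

By XOR self-cancellation ((E XOR v) XOR v = E) then absorption (E AND (E OR v) = E):
= (t XNOR s)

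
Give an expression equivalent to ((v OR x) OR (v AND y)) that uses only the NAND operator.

((((v NAND v) NAND (x NAND x)) NAND ((v NAND v) NAND (x NAND x))) NAND (((v NAND y) NAND (v NAND y)) NAND ((v NAND y) NAND (v NAND y))))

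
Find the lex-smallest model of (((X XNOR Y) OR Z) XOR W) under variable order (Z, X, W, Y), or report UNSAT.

Z=0, X=0, W=0, Y=0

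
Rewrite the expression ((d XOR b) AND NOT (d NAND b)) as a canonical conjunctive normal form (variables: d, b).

(d OR b) AND (d OR NOT b) AND (NOT d OR b) AND (NOT d OR NOT b)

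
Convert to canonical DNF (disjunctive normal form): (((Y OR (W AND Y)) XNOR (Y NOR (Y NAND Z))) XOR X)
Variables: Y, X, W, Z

(NOT Y AND NOT X AND NOT W AND NOT Z) OR (NOT Y AND NOT X AND NOT W AND Z) OR (NOT Y AND NOT X AND W AND NOT Z) OR (NOT Y AND NOT X AND W AND Z) OR (Y AND X AND NOT W AND NOT Z) OR (Y AND X AND NOT W AND Z) OR (Y AND X AND W AND NOT Z) OR (Y AND X AND W AND Z)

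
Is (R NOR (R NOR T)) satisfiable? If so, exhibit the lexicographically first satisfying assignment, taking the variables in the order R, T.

R=0, T=1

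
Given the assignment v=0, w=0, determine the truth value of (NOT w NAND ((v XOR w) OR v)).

Substituting: (NOT 0 NAND ((0 XOR 0) OR 0))
= 1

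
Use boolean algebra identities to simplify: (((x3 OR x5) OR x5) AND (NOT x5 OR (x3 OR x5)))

By distribution ((E OR v) AND (E OR NOT v) = E):
= (x3 OR x5)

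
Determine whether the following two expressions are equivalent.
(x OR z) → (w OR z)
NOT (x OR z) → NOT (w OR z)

No, Inverse is not equivalent to original (counterexample: w=0, x=1, z=0)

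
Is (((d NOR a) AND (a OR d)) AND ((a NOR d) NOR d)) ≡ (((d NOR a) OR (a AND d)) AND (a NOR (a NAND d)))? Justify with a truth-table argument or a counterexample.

Yes, they are equivalent — the two output columns agree on all 4 assignments:
d | a | Expression 1 | Expression 2
-----------------------------------
0 | 0 | 0 | 0
0 | 1 | 0 | 0
1 | 0 | 0 | 0
1 | 1 | 0 | 0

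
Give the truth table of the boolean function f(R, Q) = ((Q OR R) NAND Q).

R | Q | Output
--------------
0 | 0 | 1
0 | 1 | 0
1 | 0 | 1
1 | 1 | 0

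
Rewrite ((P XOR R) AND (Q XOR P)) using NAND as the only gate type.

((((P NAND (P NAND R)) NAND (R NAND (P NAND R))) NAND ((Q NAND (Q NAND P)) NAND (P NAND (Q NAND P)))) NAND (((P NAND (P NAND R)) NAND (R NAND (P NAND R))) NAND ((Q NAND (Q NAND P)) NAND (P NAND (Q NAND P)))))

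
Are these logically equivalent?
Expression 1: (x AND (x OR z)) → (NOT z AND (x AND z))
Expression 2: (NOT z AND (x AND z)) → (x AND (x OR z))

No, Converse is not equivalent to original (counterexample: x=1, z=0)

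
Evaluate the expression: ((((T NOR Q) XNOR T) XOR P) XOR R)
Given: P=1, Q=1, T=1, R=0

Substituting: ((((1 NOR 1) XNOR 1) XOR 1) XOR 0)
= 1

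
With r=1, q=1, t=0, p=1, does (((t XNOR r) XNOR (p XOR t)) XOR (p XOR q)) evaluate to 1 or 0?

Substituting: (((0 XNOR 1) XNOR (1 XOR 0)) XOR (1 XOR 1))
= 0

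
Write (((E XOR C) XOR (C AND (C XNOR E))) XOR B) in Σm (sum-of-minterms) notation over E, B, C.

Σm(1, 2, 4, 5) = (NOT E AND NOT B AND C) OR (NOT E AND B AND NOT C) OR (E AND NOT B AND NOT C) OR (E AND NOT B AND C)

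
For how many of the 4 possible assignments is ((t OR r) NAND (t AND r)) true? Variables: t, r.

Satisfying assignments: (0,0), (0,1), (1,0)
Count: 3 out of 4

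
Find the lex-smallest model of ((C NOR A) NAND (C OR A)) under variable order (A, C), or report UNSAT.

A=0, C=0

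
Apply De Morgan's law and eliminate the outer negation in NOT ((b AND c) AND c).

NOT (b AND c) OR NOT c
De Morgan's: NOT(AND of terms) = OR of negations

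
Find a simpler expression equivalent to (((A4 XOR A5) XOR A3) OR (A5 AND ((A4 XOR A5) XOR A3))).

By absorption (E OR (E AND v) = E):
= ((A4 XOR A5) XOR A3)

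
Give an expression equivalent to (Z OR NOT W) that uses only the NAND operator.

((Z NAND Z) NAND ((W NAND W) NAND (W NAND W)))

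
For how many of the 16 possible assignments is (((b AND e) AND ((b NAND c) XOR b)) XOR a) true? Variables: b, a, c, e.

Satisfying assignments: (0,1,0,0), (0,1,0,1), (0,1,1,0), (0,1,1,1), (1,0,1,1), (1,1,0,0), (1,1,0,1), (1,1,1,0)
Count: 8 out of 16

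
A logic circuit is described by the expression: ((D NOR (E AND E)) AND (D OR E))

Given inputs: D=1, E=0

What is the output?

Substituting: ((1 NOR (0 AND 0)) AND (1 OR 0))
= 0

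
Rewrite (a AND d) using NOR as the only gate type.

((a NOR a) NOR (d NOR d))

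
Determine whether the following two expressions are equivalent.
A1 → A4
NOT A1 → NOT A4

No, Inverse is not equivalent to original (counterexample: A4=0, A1=1)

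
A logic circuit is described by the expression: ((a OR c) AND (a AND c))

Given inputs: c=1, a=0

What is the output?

Substituting: ((0 OR 1) AND (0 AND 1))
= 0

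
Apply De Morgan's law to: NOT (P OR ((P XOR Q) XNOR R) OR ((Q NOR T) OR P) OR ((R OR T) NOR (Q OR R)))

NOT P AND NOT ((P XOR Q) XNOR R) AND NOT ((Q NOR T) OR P) AND NOT ((R OR T) NOR (Q OR R))
De Morgan's: NOT(OR of terms) = AND of negations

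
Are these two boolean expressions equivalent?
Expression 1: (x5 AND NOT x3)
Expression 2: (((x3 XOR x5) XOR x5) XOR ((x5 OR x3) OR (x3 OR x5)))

Yes, they are equivalent — the two output columns agree on all 4 assignments:
x5 | x3 | Expression 1 | Expression 2
-------------------------------------
0 | 0 | 0 | 0
0 | 1 | 0 | 0
1 | 0 | 1 | 1
1 | 1 | 0 | 0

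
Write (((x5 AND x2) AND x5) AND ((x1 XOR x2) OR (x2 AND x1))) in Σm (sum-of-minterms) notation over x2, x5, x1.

Σm(6, 7) = (x2 AND x5 AND NOT x1) OR (x2 AND x5 AND x1)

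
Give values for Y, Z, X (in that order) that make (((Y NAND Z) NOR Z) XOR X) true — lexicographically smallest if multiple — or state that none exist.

Y=0, Z=0, X=1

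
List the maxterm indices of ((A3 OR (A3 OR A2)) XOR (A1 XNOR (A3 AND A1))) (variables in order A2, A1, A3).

ΠM(1, 2, 3, 4, 5, 7) = (A2 OR A1 OR NOT A3) AND (A2 OR NOT A1 OR A3) AND (A2 OR NOT A1 OR NOT A3) AND (NOT A2 OR A1 OR A3) AND (NOT A2 OR A1 OR NOT A3) AND (NOT A2 OR NOT A1 OR NOT A3)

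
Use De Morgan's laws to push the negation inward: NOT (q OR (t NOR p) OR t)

NOT q AND NOT (t NOR p) AND NOT t
De Morgan's: NOT(OR of terms) = AND of negations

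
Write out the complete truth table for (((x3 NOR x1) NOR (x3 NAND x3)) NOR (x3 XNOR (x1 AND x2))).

x1 | x3 | x2 | Output
---------------------
0 | 0 | 0 | 0
0 | 0 | 1 | 0
0 | 1 | 0 | 0
0 | 1 | 1 | 0
1 | 0 | 0 | 0
1 | 0 | 1 | 1
1 | 1 | 0 | 0
1 | 1 | 1 | 0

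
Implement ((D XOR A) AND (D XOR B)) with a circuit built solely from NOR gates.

((((((D NOR A) NOR (D NOR A)) NOR ((D NOR A) NOR (D NOR A))) NOR ((((D NOR D) NOR (A NOR A)) NOR ((D NOR D) NOR (A NOR A))) NOR (((D NOR D) NOR (A NOR A)) NOR ((D NOR D) NOR (A NOR A))))) NOR ((((D NOR A) NOR (D NOR A)) NOR ((D NOR A) NOR (D NOR A))) NOR ((((D NOR D) NOR (A NOR A)) NOR ((D NOR D) NOR (A NOR A))) NOR (((D NOR D) NOR (A NOR A)) NOR ((D NOR D) NOR (A NOR A)))))) NOR (((((D NOR B) NOR (D NOR B)) NOR ((D NOR B) NOR (D NOR B))) NOR ((((D NOR D) NOR (B NOR B)) NOR ((D NOR D) NOR (B NOR B))) NOR (((D NOR D) NOR (B NOR B)) NOR ((D NOR D) NOR (B NOR B))))) NOR ((((D NOR B) NOR (D NOR B)) NOR ((D NOR B) NOR (D NOR B))) NOR ((((D NOR D) NOR (B NOR B)) NOR ((D NOR D) NOR (B NOR B))) NOR (((D NOR D) NOR (B NOR B)) NOR ((D NOR D) NOR (B NOR B)))))))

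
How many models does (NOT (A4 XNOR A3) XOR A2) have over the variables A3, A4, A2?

Satisfying assignments: (0,0,1), (0,1,0), (1,0,0), (1,1,1)
Count: 4 out of 8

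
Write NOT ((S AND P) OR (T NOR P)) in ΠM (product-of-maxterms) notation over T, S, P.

ΠM(0, 2, 3, 7) = (T OR S OR P) AND (T OR NOT S OR P) AND (T OR NOT S OR NOT P) AND (NOT T OR NOT S OR NOT P)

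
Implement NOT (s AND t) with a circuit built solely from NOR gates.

(((s NOR s) NOR (t NOR t)) NOR ((s NOR s) NOR (t NOR t)))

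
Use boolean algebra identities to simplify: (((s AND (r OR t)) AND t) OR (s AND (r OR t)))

By absorption (E OR (E AND v) = E):
= (s AND (r OR t))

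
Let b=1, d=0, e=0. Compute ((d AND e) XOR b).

Substituting: ((0 AND 0) XOR 1)
= 1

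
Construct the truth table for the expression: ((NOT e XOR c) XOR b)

e | c | b | Output
------------------
0 | 0 | 0 | 1
0 | 0 | 1 | 0
0 | 1 | 0 | 0
0 | 1 | 1 | 1
1 | 0 | 0 | 0
1 | 0 | 1 | 1
1 | 1 | 0 | 1
1 | 1 | 1 | 0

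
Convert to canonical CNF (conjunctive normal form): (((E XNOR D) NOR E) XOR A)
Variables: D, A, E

(D OR A OR E) AND (D OR A OR NOT E) AND (NOT D OR A OR NOT E) AND (NOT D OR NOT A OR E)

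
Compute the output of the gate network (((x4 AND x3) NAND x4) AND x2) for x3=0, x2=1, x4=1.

Substituting: (((1 AND 0) NAND 1) AND 1)
= 1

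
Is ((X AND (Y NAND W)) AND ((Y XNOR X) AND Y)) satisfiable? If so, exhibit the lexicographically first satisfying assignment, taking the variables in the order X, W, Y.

X=1, W=0, Y=1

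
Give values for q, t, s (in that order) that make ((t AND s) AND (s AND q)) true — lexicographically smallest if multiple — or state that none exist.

q=1, t=1, s=1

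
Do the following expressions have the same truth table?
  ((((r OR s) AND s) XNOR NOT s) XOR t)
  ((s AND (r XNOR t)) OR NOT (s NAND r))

No. Counterexample: with s=0, t=1, r=0, Expression 1 = 1 but Expression 2 = 0.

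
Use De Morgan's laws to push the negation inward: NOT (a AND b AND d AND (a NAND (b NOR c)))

NOT a OR NOT b OR NOT d OR NOT (a NAND (b NOR c))
De Morgan's: NOT(AND of terms) = OR of negations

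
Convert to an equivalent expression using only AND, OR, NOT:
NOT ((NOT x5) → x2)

(NOT x5) AND NOT x2
(Negated implication: NOT(A → B) = A AND NOT B)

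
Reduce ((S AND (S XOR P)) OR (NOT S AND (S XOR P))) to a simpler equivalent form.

By distribution ((E AND v) OR (E AND NOT v) = E):
= (S XOR P)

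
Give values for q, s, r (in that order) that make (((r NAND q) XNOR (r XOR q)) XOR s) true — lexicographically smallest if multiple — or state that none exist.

q=0, s=0, r=1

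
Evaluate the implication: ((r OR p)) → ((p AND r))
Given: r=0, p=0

Antecedent ((r OR p)) = 0; consequent ((p AND r)) = 0.
0 → 0 = 1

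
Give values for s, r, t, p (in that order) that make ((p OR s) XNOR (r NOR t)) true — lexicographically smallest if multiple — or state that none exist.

s=0, r=0, t=0, p=1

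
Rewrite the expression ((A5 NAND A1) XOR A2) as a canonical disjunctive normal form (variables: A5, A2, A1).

(NOT A5 AND NOT A2 AND NOT A1) OR (NOT A5 AND NOT A2 AND A1) OR (A5 AND NOT A2 AND NOT A1) OR (A5 AND A2 AND A1)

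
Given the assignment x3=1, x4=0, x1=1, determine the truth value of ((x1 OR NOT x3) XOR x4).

Substituting: ((1 OR NOT 1) XOR 0)
= 1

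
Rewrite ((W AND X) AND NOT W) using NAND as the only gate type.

((((W NAND X) NAND (W NAND X)) NAND (W NAND W)) NAND (((W NAND X) NAND (W NAND X)) NAND (W NAND W)))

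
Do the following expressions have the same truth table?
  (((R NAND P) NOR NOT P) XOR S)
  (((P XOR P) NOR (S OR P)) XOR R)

No. Counterexample: with S=0, R=0, P=0, Expression 1 = 0 but Expression 2 = 1.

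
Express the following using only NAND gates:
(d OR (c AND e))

((d NAND d) NAND (((c NAND e) NAND (c NAND e)) NAND ((c NAND e) NAND (c NAND e))))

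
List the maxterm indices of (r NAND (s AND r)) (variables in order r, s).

ΠM(3) = (NOT r OR NOT s)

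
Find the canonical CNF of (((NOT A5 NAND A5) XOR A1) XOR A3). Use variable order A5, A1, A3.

(A5 OR A1 OR NOT A3) AND (A5 OR NOT A1 OR A3) AND (NOT A5 OR A1 OR NOT A3) AND (NOT A5 OR NOT A1 OR A3)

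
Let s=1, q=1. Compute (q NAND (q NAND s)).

Substituting: (1 NAND (1 NAND 1))
= 1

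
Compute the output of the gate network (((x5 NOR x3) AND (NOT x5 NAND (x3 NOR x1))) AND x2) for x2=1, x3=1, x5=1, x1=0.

Substituting: (((1 NOR 1) AND (NOT 1 NAND (1 NOR 0))) AND 1)
= 0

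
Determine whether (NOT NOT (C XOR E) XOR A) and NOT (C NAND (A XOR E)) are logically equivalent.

No. Counterexample: with A=0, C=0, E=1, Expression 1 = 1 but Expression 2 = 0.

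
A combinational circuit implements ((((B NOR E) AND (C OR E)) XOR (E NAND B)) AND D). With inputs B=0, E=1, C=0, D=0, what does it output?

Substituting: ((((0 NOR 1) AND (0 OR 1)) XOR (1 NAND 0)) AND 0)
= 0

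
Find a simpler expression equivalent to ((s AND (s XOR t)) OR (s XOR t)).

By absorption (E OR (E AND v) = E):
= (s XOR t)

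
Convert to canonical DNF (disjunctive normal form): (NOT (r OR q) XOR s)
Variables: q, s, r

(NOT q AND NOT s AND NOT r) OR (NOT q AND s AND r) OR (q AND s AND NOT r) OR (q AND s AND r)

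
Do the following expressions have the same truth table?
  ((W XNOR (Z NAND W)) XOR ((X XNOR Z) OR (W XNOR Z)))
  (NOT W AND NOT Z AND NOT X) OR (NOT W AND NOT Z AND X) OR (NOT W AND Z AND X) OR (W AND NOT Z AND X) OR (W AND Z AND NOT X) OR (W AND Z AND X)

Yes, they are equivalent — the two output columns agree on all 8 assignments:
W | Z | X | Expression 1 | Expression 2
---------------------------------------
0 | 0 | 0 | 1 | 1
0 | 0 | 1 | 1 | 1
0 | 1 | 0 | 0 | 0
0 | 1 | 1 | 1 | 1
1 | 0 | 0 | 0 | 0
1 | 0 | 1 | 1 | 1
1 | 1 | 0 | 1 | 1
1 | 1 | 1 | 1 | 1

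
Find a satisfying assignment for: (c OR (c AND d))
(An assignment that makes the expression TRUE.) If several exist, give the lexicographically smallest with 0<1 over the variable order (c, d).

c=1, d=0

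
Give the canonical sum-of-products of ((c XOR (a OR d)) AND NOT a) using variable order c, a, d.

Σm(1, 4) = (NOT c AND NOT a AND d) OR (c AND NOT a AND NOT d)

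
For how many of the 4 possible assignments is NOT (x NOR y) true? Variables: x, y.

Satisfying assignments: (0,1), (1,0), (1,1)
Count: 3 out of 4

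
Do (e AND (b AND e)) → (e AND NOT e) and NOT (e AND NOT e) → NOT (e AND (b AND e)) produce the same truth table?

Yes, Contrapositive is always equivalent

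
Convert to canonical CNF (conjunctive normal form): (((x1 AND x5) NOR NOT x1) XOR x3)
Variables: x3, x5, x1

(x3 OR x5 OR x1) AND (x3 OR NOT x5 OR x1) AND (x3 OR NOT x5 OR NOT x1) AND (NOT x3 OR x5 OR NOT x1)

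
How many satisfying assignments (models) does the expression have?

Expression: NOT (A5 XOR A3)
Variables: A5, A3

Satisfying assignments: (0,0), (1,1)
Count: 2 out of 4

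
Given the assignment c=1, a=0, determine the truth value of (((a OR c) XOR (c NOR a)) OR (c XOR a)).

Substituting: (((0 OR 1) XOR (1 NOR 0)) OR (1 XOR 0))
= 1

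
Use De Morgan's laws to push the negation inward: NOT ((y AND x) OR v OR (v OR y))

NOT (y AND x) AND NOT v AND NOT (v OR y)
De Morgan's: NOT(OR of terms) = AND of negations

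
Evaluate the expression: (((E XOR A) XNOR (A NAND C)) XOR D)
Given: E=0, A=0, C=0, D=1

Substituting: (((0 XOR 0) XNOR (0 NAND 0)) XOR 1)
= 1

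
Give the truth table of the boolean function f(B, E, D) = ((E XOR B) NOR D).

B | E | D | Output
------------------
0 | 0 | 0 | 1
0 | 0 | 1 | 0
0 | 1 | 0 | 0
0 | 1 | 1 | 0
1 | 0 | 0 | 0
1 | 0 | 1 | 0
1 | 1 | 0 | 1
1 | 1 | 1 | 0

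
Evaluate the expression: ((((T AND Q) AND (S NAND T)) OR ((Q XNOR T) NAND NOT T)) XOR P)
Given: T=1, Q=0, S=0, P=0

Substituting: ((((1 AND 0) AND (0 NAND 1)) OR ((0 XNOR 1) NAND NOT 1)) XOR 0)
= 1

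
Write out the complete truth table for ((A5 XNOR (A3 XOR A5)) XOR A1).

A3 | A5 | A1 | Output
---------------------
0 | 0 | 0 | 1
0 | 0 | 1 | 0
0 | 1 | 0 | 1
0 | 1 | 1 | 0
1 | 0 | 0 | 0
1 | 0 | 1 | 1
1 | 1 | 0 | 0
1 | 1 | 1 | 1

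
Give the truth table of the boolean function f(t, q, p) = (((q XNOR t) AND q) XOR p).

t | q | p | Output
------------------
0 | 0 | 0 | 0
0 | 0 | 1 | 1
0 | 1 | 0 | 0
0 | 1 | 1 | 1
1 | 0 | 0 | 0
1 | 0 | 1 | 1
1 | 1 | 0 | 1
1 | 1 | 1 | 0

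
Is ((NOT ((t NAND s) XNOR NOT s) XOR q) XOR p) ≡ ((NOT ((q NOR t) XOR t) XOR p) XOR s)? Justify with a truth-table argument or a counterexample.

No. Counterexample: with q=0, p=0, t=1, s=1, Expression 1 = 0 but Expression 2 = 1.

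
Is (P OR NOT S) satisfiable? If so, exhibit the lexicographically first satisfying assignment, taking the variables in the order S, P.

S=0, P=0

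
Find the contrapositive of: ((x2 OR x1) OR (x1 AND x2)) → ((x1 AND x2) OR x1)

Contrapositive: NOT ((x1 AND x2) OR x1) → NOT ((x2 OR x1) OR (x1 AND x2))
Note: A statement and its contrapositive are logically equivalent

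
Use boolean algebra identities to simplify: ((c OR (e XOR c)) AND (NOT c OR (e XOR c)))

By distribution ((E OR v) AND (E OR NOT v) = E):
= (e XOR c)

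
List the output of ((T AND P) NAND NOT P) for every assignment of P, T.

P | T | Output
--------------
0 | 0 | 1
0 | 1 | 1
1 | 0 | 1
1 | 1 | 1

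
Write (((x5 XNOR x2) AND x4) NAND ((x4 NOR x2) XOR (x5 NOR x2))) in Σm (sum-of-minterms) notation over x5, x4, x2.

Σm(0, 1, 3, 4, 5, 6, 7) = (NOT x5 AND NOT x4 AND NOT x2) OR (NOT x5 AND NOT x4 AND x2) OR (NOT x5 AND x4 AND x2) OR (x5 AND NOT x4 AND NOT x2) OR (x5 AND NOT x4 AND x2) OR (x5 AND x4 AND NOT x2) OR (x5 AND x4 AND x2)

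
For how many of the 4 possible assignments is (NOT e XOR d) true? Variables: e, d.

Satisfying assignments: (0,0), (1,1)
Count: 2 out of 4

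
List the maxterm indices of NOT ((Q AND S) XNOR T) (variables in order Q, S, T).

ΠM(0, 2, 4, 7) = (Q OR S OR T) AND (Q OR NOT S OR T) AND (NOT Q OR S OR T) AND (NOT Q OR NOT S OR NOT T)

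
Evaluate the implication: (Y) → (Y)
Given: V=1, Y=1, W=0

Antecedent (Y) = 1; consequent (Y) = 1.
1 → 1 = 1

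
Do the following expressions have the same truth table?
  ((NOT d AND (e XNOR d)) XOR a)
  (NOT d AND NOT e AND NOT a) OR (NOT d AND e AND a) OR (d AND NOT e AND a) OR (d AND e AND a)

Yes, they are equivalent — the two output columns agree on all 8 assignments:
d | e | a | Expression 1 | Expression 2
---------------------------------------
0 | 0 | 0 | 1 | 1
0 | 0 | 1 | 0 | 0
0 | 1 | 0 | 0 | 0
0 | 1 | 1 | 1 | 1
1 | 0 | 0 | 0 | 0
1 | 0 | 1 | 1 | 1
1 | 1 | 0 | 0 | 0
1 | 1 | 1 | 1 | 1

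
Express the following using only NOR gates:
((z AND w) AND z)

((((z NOR z) NOR (w NOR w)) NOR ((z NOR z) NOR (w NOR w))) NOR (z NOR z))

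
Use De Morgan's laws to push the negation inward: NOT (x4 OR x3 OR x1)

NOT x4 AND NOT x3 AND NOT x1
De Morgan's: NOT(OR of terms) = AND of negations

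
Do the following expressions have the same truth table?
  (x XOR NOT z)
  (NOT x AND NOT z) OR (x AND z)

Yes, they are equivalent — the two output columns agree on all 4 assignments:
x | z | Expression 1 | Expression 2
-----------------------------------
0 | 0 | 1 | 1
0 | 1 | 0 | 0
1 | 0 | 0 | 0
1 | 1 | 1 | 1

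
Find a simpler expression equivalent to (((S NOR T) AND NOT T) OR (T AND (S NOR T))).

By distribution ((E AND v) OR (E AND NOT v) = E):
= (S NOR T)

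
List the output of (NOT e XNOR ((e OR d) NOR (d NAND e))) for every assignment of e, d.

e | d | Output
--------------
0 | 0 | 0
0 | 1 | 0
1 | 0 | 1
1 | 1 | 1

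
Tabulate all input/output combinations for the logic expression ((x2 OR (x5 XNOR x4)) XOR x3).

x4 | x5 | x2 | x3 | Output
--------------------------
0 | 0 | 0 | 0 | 1
0 | 0 | 0 | 1 | 0
0 | 0 | 1 | 0 | 1
0 | 0 | 1 | 1 | 0
0 | 1 | 0 | 0 | 0
0 | 1 | 0 | 1 | 1
0 | 1 | 1 | 0 | 1
0 | 1 | 1 | 1 | 0
1 | 0 | 0 | 0 | 0
1 | 0 | 0 | 1 | 1
1 | 0 | 1 | 0 | 1
1 | 0 | 1 | 1 | 0
1 | 1 | 0 | 0 | 1
1 | 1 | 0 | 1 | 0
1 | 1 | 1 | 0 | 1
1 | 1 | 1 | 1 | 0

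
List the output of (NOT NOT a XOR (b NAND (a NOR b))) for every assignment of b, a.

b | a | Output
--------------
0 | 0 | 1
0 | 1 | 0
1 | 0 | 1
1 | 1 | 0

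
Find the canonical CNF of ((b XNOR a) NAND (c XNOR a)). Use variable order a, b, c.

(a OR b OR c) AND (NOT a OR NOT b OR NOT c)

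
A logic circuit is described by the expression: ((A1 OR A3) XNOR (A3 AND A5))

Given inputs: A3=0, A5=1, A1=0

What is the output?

Substituting: ((0 OR 0) XNOR (0 AND 1))
= 1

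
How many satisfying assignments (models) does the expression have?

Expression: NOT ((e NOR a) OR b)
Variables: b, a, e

Satisfying assignments: (0,0,1), (0,1,0), (0,1,1)
Count: 3 out of 8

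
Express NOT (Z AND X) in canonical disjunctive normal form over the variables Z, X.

(NOT Z AND NOT X) OR (NOT Z AND X) OR (Z AND NOT X)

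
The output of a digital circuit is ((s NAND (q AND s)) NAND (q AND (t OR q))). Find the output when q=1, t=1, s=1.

Substituting: ((1 NAND (1 AND 1)) NAND (1 AND (1 OR 1)))
= 1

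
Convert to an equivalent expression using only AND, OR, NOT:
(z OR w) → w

NOT (z OR w) OR w
(Implication elimination: A → B = NOT A OR B)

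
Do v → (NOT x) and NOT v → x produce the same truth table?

No, Inverse is not equivalent to original (counterexample: v=0, w=0, x=0)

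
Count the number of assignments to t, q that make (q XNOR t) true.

Satisfying assignments: (0,0), (1,1)
Count: 2 out of 4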